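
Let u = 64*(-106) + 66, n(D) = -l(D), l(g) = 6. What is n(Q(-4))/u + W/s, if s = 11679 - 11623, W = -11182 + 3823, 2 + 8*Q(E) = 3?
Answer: -24718713/188104 ≈ -131.41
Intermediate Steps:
Q(E) = ⅛ (Q(E) = -¼ + (⅛)*3 = -¼ + 3/8 = ⅛)
n(D) = -6 (n(D) = -1*6 = -6)
W = -7359
s = 56
u = -6718 (u = -6784 + 66 = -6718)
n(Q(-4))/u + W/s = -6/(-6718) - 7359/56 = -6*(-1/6718) - 7359*1/56 = 3/3359 - 7359/56 = -24718713/188104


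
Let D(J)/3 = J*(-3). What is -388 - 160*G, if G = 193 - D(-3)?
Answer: -26948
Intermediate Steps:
D(J) = -9*J (D(J) = 3*(J*(-3)) = 3*(-3*J) = -9*J)
G = 166 (G = 193 - (-9)*(-3) = 193 - 1*27 = 193 - 27 = 166)
-388 - 160*G = -388 - 160*166 = -388 - 26560 = -26948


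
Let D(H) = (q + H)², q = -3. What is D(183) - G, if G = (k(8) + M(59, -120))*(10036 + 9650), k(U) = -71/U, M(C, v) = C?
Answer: -3817443/4 ≈ -9.5436e+5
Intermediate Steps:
D(H) = (-3 + H)²
G = 3947043/4 (G = (-71/8 + 59)*(10036 + 9650) = (-71*⅛ + 59)*19686 = (-71/8 + 59)*19686 = (401/8)*19686 = 3947043/4 ≈ 9.8676e+5)
D(183) - G = (-3 + 183)² - 1*3947043/4 = 180² - 3947043/4 = 32400 - 3947043/4 = -3817443/4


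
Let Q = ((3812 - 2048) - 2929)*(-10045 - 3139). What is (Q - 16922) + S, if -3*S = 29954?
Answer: 45997360/3 ≈ 1.5332e+7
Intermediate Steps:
S = -29954/3 (S = -1/3*29954 = -29954/3 ≈ -9984.7)
Q = 15359360 (Q = (1764 - 2929)*(-13184) = -1165*(-13184) = 15359360)
(Q - 16922) + S = (15359360 - 16922) - 29954/3 = 15342438 - 29954/3 = 45997360/3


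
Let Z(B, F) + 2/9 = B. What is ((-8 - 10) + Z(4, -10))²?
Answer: 16384/81 ≈ 202.27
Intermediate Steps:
Z(B, F) = -2/9 + B
((-8 - 10) + Z(4, -10))² = ((-8 - 10) + (-2/9 + 4))² = (-18 + 34/9)² = (-128/9)² = 16384/81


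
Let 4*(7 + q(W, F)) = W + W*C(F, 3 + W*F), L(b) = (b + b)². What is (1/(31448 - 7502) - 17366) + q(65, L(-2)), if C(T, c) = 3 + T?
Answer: -408231407/23946 ≈ -17048.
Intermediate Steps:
L(b) = 4*b² (L(b) = (2*b)² = 4*b²)
q(W, F) = -7 + W/4 + W*(3 + F)/4 (q(W, F) = -7 + (W + W*(3 + F))/4 = -7 + (W/4 + W*(3 + F)/4) = -7 + W/4 + W*(3 + F)/4)
(1/(31448 - 7502) - 17366) + q(65, L(-2)) = (1/(31448 - 7502) - 17366) + (-7 + 65 + (¼)*(4*(-2)²)*65) = (1/23946 - 17366) + (-7 + 65 + (¼)*(4*4)*65) = (1/23946 - 17366) + (-7 + 65 + (¼)*16*65) = -415846235/23946 + (-7 + 65 + 260) = -415846235/23946 + 318 = -408231407/23946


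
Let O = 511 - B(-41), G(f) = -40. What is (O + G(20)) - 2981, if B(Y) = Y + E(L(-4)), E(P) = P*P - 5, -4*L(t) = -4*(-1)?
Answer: -2465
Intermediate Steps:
L(t) = -1 (L(t) = -(-1)*(-1) = -¼*4 = -1)
E(P) = -5 + P² (E(P) = P² - 5 = -5 + P²)
B(Y) = -4 + Y (B(Y) = Y + (-5 + (-1)²) = Y + (-5 + 1) = Y - 4 = -4 + Y)
O = 556 (O = 511 - (-4 - 41) = 511 - 1*(-45) = 511 + 45 = 556)
(O + G(20)) - 2981 = (556 - 40) - 2981 = 516 - 2981 = -2465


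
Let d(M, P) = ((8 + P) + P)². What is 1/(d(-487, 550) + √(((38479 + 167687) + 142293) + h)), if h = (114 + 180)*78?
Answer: 1227664/1507158525505 - √371391/1507158525505 ≈ 8.1415e-7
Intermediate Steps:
h = 22932 (h = 294*78 = 22932)
d(M, P) = (8 + 2*P)²
1/(d(-487, 550) + √(((38479 + 167687) + 142293) + h)) = 1/(4*(4 + 550)² + √(((38479 + 167687) + 142293) + 22932)) = 1/(4*554² + √((206166 + 142293) + 22932)) = 1/(4*306916 + √(348459 + 22932)) = 1/(1227664 + √371391)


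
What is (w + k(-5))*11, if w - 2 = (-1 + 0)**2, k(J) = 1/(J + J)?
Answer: 319/10 ≈ 31.900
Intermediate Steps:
k(J) = 1/(2*J)
w = 3 (w = 2 + (-1 + 0)**2 = 2 + (-1)**2 = 2 + 1 = 3)
(w + k(-5))*11 = (3 + (1/2)/(-5))*11 = (3 + (1/2)*(-1/5))*11 = (3 - 1/10)*11 = (29/10)*11 = 319/10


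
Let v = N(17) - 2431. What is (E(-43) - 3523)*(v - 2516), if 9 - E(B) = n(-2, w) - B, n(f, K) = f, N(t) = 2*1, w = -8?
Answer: 17579475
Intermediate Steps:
N(t) = 2
E(B) = 11 + B (E(B) = 9 - (-2 - B) = 9 + (2 + B) = 11 + B)
v = -2429 (v = 2 - 2431 = -2429)
(E(-43) - 3523)*(v - 2516) = ((11 - 43) - 3523)*(-2429 - 2516) = (-32 - 3523)*(-4945) = -3555*(-4945) = 17579475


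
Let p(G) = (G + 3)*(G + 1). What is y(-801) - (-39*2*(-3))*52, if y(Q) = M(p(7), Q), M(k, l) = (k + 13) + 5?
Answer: -12070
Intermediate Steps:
p(G) = (1 + G)*(3 + G) (p(G) = (3 + G)*(1 + G) = (1 + G)*(3 + G))
M(k, l) = 18 + k (M(k, l) = (13 + k) + 5 = 18 + k)
y(Q) = 98 (y(Q) = 18 + (3 + 7² + 4*7) = 18 + (3 + 49 + 28) = 18 + 80 = 98)
y(-801) - (-39*2*(-3))*52 = 98 - (-39*2*(-3))*52 = 98 - (-(-234))*52 = 98 - (-39*(-6))*52 = 98 - 234*52 = 98 - 1*12168 = 98 - 12168 = -12070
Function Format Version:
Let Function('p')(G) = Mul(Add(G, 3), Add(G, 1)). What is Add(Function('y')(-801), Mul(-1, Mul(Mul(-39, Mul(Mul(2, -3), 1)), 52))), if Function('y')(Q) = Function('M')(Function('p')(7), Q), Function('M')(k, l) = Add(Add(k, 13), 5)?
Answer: -12070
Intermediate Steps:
Function('p')(G) = Mul(Add(1, G), Add(3, G)) (Function('p')(G) = Mul(Add(3, G), Add(1, G)) = Mul(Add(1, G), Add(3, G)))
Function('M')(k, l) = Add(18, k) (Function('M')(k, l) = Add(Add(13, k), 5) = Add(18, k))
Function('y')(Q) = 98 (Function('y')(Q) = Add(18, Add(3, Pow(7, 2), Mul(4, 7))) = Add(18, Add(3, 49, 28)) = Add(18, 80) = 98)
Add(Function('y')(-801), Mul(-1, Mul(Mul(-39, Mul(Mul(2, -3), 1)), 52))) = Add(98, Mul(-1, Mul(Mul(-39, Mul(Mul(2, -3), 1)), 52))) = Add(98, Mul(-1, Mul(Mul(-39, Mul(-6, 1)), 52))) = Add(98, Mul(-1, Mul(Mul(-39, -6), 52))) = Add(98, Mul(-1, Mul(234, 52))) = Add(98, Mul(-1, 12168)) = Add(98, -12168) = -12070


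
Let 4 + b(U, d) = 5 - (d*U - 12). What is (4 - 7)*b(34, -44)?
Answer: -4527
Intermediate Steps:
b(U, d) = 13 - U*d (b(U, d) = -4 + (5 - (d*U - 12)) = -4 + (5 - (U*d - 12)) = -4 + (5 - (-12 + U*d)) = -4 + (5 + (12 - U*d)) = -4 + (17 - U*d) = 13 - U*d)
(4 - 7)*b(34, -44) = (4 - 7)*(13 - 1*34*(-44)) = -3*(13 + 1496) = -3*1509 = -4527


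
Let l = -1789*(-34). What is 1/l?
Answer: 1/60826 ≈ 1.6440e-5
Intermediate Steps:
l = 60826
1/l = 1/60826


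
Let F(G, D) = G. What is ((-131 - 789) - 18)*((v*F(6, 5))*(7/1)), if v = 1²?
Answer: -39396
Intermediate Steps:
v = 1
((-131 - 789) - 18)*((v*F(6, 5))*(7/1)) = ((-131 - 789) - 18)*((1*6)*(7/1)) = (-920 - 18)*(6*(7*1)) = -5628*7 = -938*42 = -39396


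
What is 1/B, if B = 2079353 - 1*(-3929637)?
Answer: 1/6008990 ≈ 1.6642e-7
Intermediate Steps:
B = 6008990 (B = 2079353 + 3929637 = 6008990)
1/B = 1/6008990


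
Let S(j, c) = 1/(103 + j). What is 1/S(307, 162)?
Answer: 410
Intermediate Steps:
1/S(307, 162) = 1/(1/(103 + 307)) = 1/(1/410) = 410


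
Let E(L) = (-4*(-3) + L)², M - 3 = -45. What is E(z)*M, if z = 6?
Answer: -13608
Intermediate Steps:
M = -42 (M = 3 - 45 = -42)
E(L) = (12 + L)²
E(z)*M = (12 + 6)²*(-42) = 18²*(-42) = 324*(-42) = -13608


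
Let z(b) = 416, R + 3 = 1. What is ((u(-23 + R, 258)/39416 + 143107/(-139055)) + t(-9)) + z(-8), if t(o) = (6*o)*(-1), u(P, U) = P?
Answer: 2570422001713/5480991880 ≈ 468.97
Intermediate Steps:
R = -2 (R = -3 + 1 = -2)
t(o) = -6*o
((u(-23 + R, 258)/39416 + 143107/(-139055)) + t(-9)) + z(-8) = (((-23 - 2)/39416 + 143107/(-139055)) - 6*(-9)) + 416 = ((-25*1/39416 + 143107*(-1/139055)) + 54) + 416 = ((-25/39416 - 143107/139055) + 54) + 416 = (-5644181887/5480991880 + 54) + 416 = 290329379633/5480991880 + 416 = 2570422001713/5480991880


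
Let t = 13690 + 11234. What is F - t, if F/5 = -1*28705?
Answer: -168449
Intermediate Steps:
F = -143525 (F = 5*(-1*28705) = 5*(-28705) = -143525)
t = 24924
F - t = -143525 - 1*24924 = -143525 - 24924 = -168449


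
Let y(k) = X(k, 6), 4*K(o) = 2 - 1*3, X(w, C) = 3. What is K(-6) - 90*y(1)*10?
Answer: -10801/4 ≈ -2700.3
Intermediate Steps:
K(o) = -1/4 (K(o) = (2 - 1*3)/4 = (2 - 3)/4 = (1/4)*(-1) = -1/4)
y(k) = 3
K(-6) - 90*y(1)*10 = -1/4 - 270*10 = -1/4 - 90*30 = -1/4 - 2700 = -10801/4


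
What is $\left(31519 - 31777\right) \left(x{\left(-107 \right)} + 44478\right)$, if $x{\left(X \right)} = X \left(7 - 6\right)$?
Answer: $-11447718$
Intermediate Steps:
$x{\left(X \right)} = X$ ($x{\left(X \right)} = X 1 = X$)
$\left(31519 - 31777\right) \left(x{\left(-107 \right)} + 44478\right) = \left(31519 - 31777\right) \left(-107 + 44478\right) = \left(-258\right) 44371 = -11447718$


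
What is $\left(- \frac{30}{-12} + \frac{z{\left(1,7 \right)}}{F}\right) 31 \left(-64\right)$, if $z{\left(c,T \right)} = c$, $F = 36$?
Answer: $- \frac{45136}{9} \approx -5015.1$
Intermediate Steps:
$\left(- \frac{30}{-12} + \frac{z{\left(1,7 \right)}}{F}\right) 31 \left(-64\right) = \left(- \frac{30}{-12} + 1 \cdot \frac{1}{36}\right) 31 \left(-64\right) = \left(\left(-30\right) \left(- \frac{1}{12}\right) + 1 \cdot \frac{1}{36}\right) 31 \left(-64\right) = \left(\frac{5}{2} + \frac{1}{36}\right) 31 \left(-64\right) = \frac{91}{36} \cdot 31 \left(-64\right) = \frac{2821}{36} \left(-64\right) = - \frac{45136}{9}$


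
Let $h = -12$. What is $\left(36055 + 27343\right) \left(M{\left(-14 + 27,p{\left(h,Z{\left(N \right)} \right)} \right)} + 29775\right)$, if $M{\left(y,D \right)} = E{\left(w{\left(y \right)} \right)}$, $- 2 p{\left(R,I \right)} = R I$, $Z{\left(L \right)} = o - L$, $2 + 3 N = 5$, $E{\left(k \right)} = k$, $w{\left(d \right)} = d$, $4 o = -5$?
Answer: $1888499624$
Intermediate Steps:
$o = - \frac{5}{4}$ ($o = \frac{1}{4} \left(-5\right) = - \frac{5}{4} \approx -1.25$)
$N = 1$ ($N = - \frac{2}{3} + \frac{1}{3} \cdot 5 = - \frac{2}{3} + \frac{5}{3} = 1$)
$Z{\left(L \right)} = - \frac{5}{4} - L$
$p{\left(R,I \right)} = - \frac{I R}{2}$ ($p{\left(R,I \right)} = - \frac{R I}{2} = - \frac{I R}{2}$)
$M{\left(y,D \right)} = y$
$\left(36055 + 27343\right) \left(M{\left(-14 + 27,p{\left(h,Z{\left(N \right)} \right)} \right)} + 29775\right) = \left(36055 + 27343\right) \left(\left(-14 + 27\right) + 29775\right) = 63398 \left(13 + 29775\right) = 63398 \cdot 29788 = 1888499624$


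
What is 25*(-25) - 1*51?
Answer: -676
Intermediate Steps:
25*(-25) - 1*51 = -625 - 51 = -676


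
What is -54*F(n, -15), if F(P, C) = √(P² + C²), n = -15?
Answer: -810*√2 ≈ -1145.5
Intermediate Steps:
F(P, C) = √(C² + P²)
-54*F(n, -15) = -54*√((-15)² + (-15)²) = -54*√(225 + 225) = -810*√2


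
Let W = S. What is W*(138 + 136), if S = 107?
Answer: 29318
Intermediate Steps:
W = 107
W*(138 + 136) = 107*(138 + 136) = 107*274 = 29318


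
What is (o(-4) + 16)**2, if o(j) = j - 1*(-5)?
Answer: 289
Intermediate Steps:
o(j) = 5 + j (o(j) = j + 5 = 5 + j)
(o(-4) + 16)**2 = ((5 - 4) + 16)**2 = (1 + 16)**2 = 17**2 = 289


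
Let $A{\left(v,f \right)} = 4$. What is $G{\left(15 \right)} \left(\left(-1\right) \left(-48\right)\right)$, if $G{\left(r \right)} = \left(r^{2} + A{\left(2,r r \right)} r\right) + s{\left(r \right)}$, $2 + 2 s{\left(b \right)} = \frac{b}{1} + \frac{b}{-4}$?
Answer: $13902$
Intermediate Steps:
$s{\left(b \right)} = -1 + \frac{3 b}{8}$ ($s{\left(b \right)} = -1 + \frac{\frac{b}{1} + \frac{b}{-4}}{2} = -1 + \frac{b 1 + b \left(- \frac{1}{4}\right)}{2} = -1 + \frac{b - \frac{b}{4}}{2} = -1 + \frac{\frac{3}{4} b}{2} = -1 + \frac{3 b}{8}$)
$G{\left(r \right)} = -1 + r^{2} + \frac{35 r}{8}$ ($G{\left(r \right)} = \left(r^{2} + 4 r\right) + \left(-1 + \frac{3 r}{8}\right) = -1 + r^{2} + \frac{35 r}{8}$)
$G{\left(15 \right)} \left(\left(-1\right) \left(-48\right)\right) = \left(-1 + 15^{2} + \frac{35}{8} \cdot 15\right) \left(\left(-1\right) \left(-48\right)\right) = \left(-1 + 225 + \frac{525}{8}\right) 48 = \frac{2317}{8} \cdot 48 = 13902$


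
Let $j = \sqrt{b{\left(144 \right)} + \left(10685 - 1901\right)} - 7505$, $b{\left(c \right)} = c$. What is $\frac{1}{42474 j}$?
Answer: $- \frac{7505}{2391969903978} - \frac{2 \sqrt{62}}{398661650663} \approx -3.1771 \cdot 10^{-9}$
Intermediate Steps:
$j = -7505 + 12 \sqrt{62}$ ($j = \sqrt{144 + \left(10685 - 1901\right)} - 7505 = \sqrt{144 + 8784} - 7505 = \sqrt{8928} - 7505 = 12 \sqrt{62} - 7505 = -7505 + 12 \sqrt{62} \approx -7410.5$)
$\frac{1}{42474 j} = \frac{1}{42474 \left(-7505 + 12 \sqrt{62}\right)}$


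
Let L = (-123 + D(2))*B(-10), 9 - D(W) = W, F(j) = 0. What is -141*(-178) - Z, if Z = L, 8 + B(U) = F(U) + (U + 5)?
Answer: 23590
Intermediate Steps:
D(W) = 9 - W
B(U) = -3 + U (B(U) = -8 + (0 + (U + 5)) = -8 + (0 + (5 + U)) = -8 + (5 + U) = -3 + U)
L = 1508 (L = (-123 + (9 - 1*2))*(-3 - 10) = (-123 + (9 - 2))*(-13) = (-123 + 7)*(-13) = -116*(-13) = 1508)
Z = 1508
-141*(-178) - Z = -141*(-178) - 1*1508 = 25098 - 1508 = 23590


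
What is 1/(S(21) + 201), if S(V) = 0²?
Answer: 1/201 ≈ 0.0049751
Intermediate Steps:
S(V) = 0
1/(S(21) + 201) = 1/(0 + 201) = 1/201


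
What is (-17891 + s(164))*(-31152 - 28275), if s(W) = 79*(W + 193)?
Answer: -612811224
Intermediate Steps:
s(W) = 15247 + 79*W (s(W) = 79*(193 + W) = 15247 + 79*W)
(-17891 + s(164))*(-31152 - 28275) = (-17891 + (15247 + 79*164))*(-31152 - 28275) = (-17891 + (15247 + 12956))*(-59427) = (-17891 + 28203)*(-59427) = 10312*(-59427) = -612811224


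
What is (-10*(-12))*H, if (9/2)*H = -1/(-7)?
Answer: 80/21 ≈ 3.8095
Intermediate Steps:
H = 2/63 (H = 2*(-1/(-7))/9 = 2*(-1*(-⅐))/9 = (2/9)*(⅐) = 2/63 ≈ 0.031746)
(-10*(-12))*H = -10*(-12)*(2/63) = 120*(2/63) = 80/21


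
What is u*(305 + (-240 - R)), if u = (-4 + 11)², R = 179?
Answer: -5586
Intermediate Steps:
u = 49 (u = 7² = 49)
u*(305 + (-240 - R)) = 49*(305 + (-240 - 1*179)) = 49*(305 + (-240 - 179)) = 49*(305 - 419) = 49*(-114) = -5586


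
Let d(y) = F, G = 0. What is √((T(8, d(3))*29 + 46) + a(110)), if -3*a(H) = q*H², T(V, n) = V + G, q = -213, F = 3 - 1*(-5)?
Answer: √859378 ≈ 927.03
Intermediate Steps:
F = 8 (F = 3 + 5 = 8)
d(y) = 8
T(V, n) = V (T(V, n) = V + 0 = V)
a(H) = 71*H² (a(H) = -(-71)*H² = 71*H²)
√((T(8, d(3))*29 + 46) + a(110)) = √((8*29 + 46) + 71*110²) = √((232 + 46) + 71*12100) = √(278 + 859100) = √859378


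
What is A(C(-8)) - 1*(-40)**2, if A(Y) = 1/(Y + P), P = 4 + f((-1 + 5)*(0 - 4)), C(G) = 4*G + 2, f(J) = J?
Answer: -67201/42 ≈ -1600.0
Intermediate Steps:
C(G) = 2 + 4*G
P = -12 (P = 4 + (-1 + 5)*(0 - 4) = 4 + 4*(-4) = 4 - 16 = -12)
A(Y) = 1/(-12 + Y) (A(Y) = 1/(Y - 12) = 1/(-12 + Y))
A(C(-8)) - 1*(-40)**2 = 1/(-12 + (2 + 4*(-8))) - 1*(-40)**2 = 1/(-12 + (2 - 32)) - 1*1600 = 1/(-12 - 30) - 1600 = 1/(-42) - 1600 = -1/42 - 1600 = -67201/42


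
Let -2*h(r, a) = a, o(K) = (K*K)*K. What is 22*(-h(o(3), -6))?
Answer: -66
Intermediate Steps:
o(K) = K³ (o(K) = K²*K = K³)
h(r, a) = -a/2
22*(-h(o(3), -6)) = 22*(-(-1)*(-6)/2) = 22*(-1*3) = 22*(-3) = -66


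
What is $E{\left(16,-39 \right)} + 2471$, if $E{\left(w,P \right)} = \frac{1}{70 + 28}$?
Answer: $\frac{242159}{98} \approx 2471.0$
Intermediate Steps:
$E{\left(w,P \right)} = \frac{1}{98}$
$E{\left(16,-39 \right)} + 2471 = \frac{1}{98} + 2471 = \frac{242159}{98}$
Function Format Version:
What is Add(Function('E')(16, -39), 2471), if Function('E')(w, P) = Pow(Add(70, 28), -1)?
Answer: Rational(242159, 98) ≈ 2471.0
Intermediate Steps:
Function('E')(w, P) = Rational(1, 98) (Function('E')(w, P) = Pow(98, -1) = Rational(1, 98))
Add(Function('E')(16, -39), 2471) = Add(Rational(1, 98), 2471) = Rational(242159, 98)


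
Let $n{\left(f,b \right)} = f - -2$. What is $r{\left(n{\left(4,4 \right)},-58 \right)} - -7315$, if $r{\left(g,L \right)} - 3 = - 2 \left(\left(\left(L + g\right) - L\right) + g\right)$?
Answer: $7294$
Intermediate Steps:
$n{\left(f,b \right)} = 2 + f$ ($n{\left(f,b \right)} = f + 2 = 2 + f$)
$r{\left(g,L \right)} = 3 - 4 g$ ($r{\left(g,L \right)} = 3 - 2 \left(\left(\left(L + g\right) - L\right) + g\right) = 3 - 2 \left(g + g\right) = 3 - 2 \cdot 2 g = 3 - 4 g$)
$r{\left(n{\left(4,4 \right)},-58 \right)} - -7315 = \left(3 - 4 \left(2 + 4\right)\right) - -7315 = \left(3 - 24\right) + 7315 = -21 + 7315 = 7294$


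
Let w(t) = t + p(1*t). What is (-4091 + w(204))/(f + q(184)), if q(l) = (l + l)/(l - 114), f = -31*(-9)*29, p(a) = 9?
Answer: -135730/283369 ≈ -0.47899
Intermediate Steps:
w(t) = 9 + t (w(t) = t + 9 = 9 + t)
f = 8091 (f = 279*29 = 8091)
q(l) = 2*l/(-114 + l) (q(l) = (2*l)/(-114 + l) = 2*l/(-114 + l))
(-4091 + w(204))/(f + q(184)) = (-4091 + (9 + 204))/(8091 + 2*184/(-114 + 184)) = (-4091 + 213)/(8091 + 2*184/70) = -3878/(8091 + 2*184*(1/70)) = -3878/(8091 + 184/35) = -3878/283369/35 = -3878*35/283369 = -135730/283369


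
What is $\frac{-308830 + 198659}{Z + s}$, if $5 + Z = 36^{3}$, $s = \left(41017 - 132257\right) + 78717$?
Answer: $- \frac{110171}{34128} \approx -3.2282$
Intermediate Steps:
$s = -12523$ ($s = -91240 + 78717 = -12523$)
$Z = 46651$ ($Z = -5 + 36^{3} = -5 + 46656 = 46651$)
$\frac{-308830 + 198659}{Z + s} = \frac{-308830 + 198659}{46651 - 12523} = - \frac{110171}{34128}$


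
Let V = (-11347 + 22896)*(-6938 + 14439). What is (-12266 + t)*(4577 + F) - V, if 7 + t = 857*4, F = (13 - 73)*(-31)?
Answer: -143564314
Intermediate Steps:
F = 1860 (F = -60*(-31) = 1860)
t = 3421 (t = -7 + 857*4 = -7 + 3428 = 3421)
V = 86629049 (V = 11549*7501 = 86629049)
(-12266 + t)*(4577 + F) - V = (-12266 + 3421)*(4577 + 1860) - 1*86629049 = -8845*6437 - 86629049 = -56935265 - 86629049 = -143564314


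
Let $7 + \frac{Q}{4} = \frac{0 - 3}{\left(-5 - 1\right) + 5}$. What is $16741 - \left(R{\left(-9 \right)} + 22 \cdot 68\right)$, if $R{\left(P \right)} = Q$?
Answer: $15261$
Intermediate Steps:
$Q = -16$ ($Q = -28 + 4 \frac{0 - 3}{\left(-5 - 1\right) + 5} = -28 + 4 \left(- \frac{3}{-6 + 5}\right) = -28 + 4 \left(- \frac{3}{-1}\right) = -28 + 4 \left(\left(-3\right) \left(-1\right)\right) = -28 + 4 \cdot 3 = -28 + 12 = -16$)
$R{\left(P \right)} = -16$
$16741 - \left(R{\left(-9 \right)} + 22 \cdot 68\right) = 16741 - \left(-16 + 22 \cdot 68\right) = 16741 - \left(-16 + 1496\right) = 16741 - 1480 = 15261$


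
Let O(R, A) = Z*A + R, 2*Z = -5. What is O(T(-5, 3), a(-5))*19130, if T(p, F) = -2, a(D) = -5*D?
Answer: -1233885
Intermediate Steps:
Z = -5/2 (Z = (½)*(-5) = -5/2 ≈ -2.5000)
O(R, A) = R - 5*A/2 (O(R, A) = -5*A/2 + R = R - 5*A/2)
O(T(-5, 3), a(-5))*19130 = (-2 - (-25)*(-5)/2)*19130 = (-2 - 5/2*25)*19130 = (-2 - 125/2)*19130 = -129/2*19130 = -1233885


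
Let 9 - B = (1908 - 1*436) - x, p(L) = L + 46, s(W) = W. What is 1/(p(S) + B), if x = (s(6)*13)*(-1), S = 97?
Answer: -1/1398 ≈ -0.00071531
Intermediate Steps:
x = -78 (x = (6*13)*(-1) = 78*(-1) = -78)
p(L) = 46 + L
B = -1541 (B = 9 - ((1908 - 1*436) - 1*(-78)) = 9 - ((1908 - 436) + 78) = 9 - (1472 + 78) = 9 - 1*1550 = 9 - 1550 = -1541)
1/(p(S) + B) = 1/((46 + 97) - 1541) = 1/(143 - 1541) = 1/(-1398) = -1/1398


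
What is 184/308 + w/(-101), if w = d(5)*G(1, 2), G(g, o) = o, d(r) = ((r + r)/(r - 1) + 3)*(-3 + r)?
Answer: 2952/7777 ≈ 0.37958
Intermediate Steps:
d(r) = (-3 + r)*(3 + 2*r/(-1 + r)) (d(r) = ((2*r)/(-1 + r) + 3)*(-3 + r) = (2*r/(-1 + r) + 3)*(-3 + r) = (3 + 2*r/(-1 + r))*(-3 + r) = (-3 + r)*(3 + 2*r/(-1 + r)))
w = 22 (w = ((9 - 18*5 + 5*5²)/(-1 + 5))*2 = ((9 - 90 + 5*25)/4)*2 = ((9 - 90 + 125)/4)*2 = ((¼)*44)*2 = 11*2 = 22)
184/308 + w/(-101) = 184/308 + 22/(-101) = 184*(1/308) + 22*(-1/101) = 46/77 - 22/101 = 2952/7777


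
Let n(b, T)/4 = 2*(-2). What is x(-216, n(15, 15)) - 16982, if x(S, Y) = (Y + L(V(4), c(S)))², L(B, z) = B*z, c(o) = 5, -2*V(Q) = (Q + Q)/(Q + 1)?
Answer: -16582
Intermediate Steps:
V(Q) = -Q/(1 + Q) (V(Q) = -(Q + Q)/(2*(Q + 1)) = -2*Q/(2*(1 + Q)) = -Q/(1 + Q))
n(b, T) = -16 (n(b, T) = 4*(2*(-2)) = 4*(-4) = -16)
x(S, Y) = (-4 + Y)² (x(S, Y) = (Y - 1*4/(1 + 4)*5)² = (Y - 1*4/5*5)² = (Y - 1*4*⅕*5)² = (Y - ⅘*5)² = (Y - 4)² = (-4 + Y)²)
x(-216, n(15, 15)) - 16982 = (-4 - 16)² - 16982 = (-20)² - 16982 = 400 - 16982 = -16582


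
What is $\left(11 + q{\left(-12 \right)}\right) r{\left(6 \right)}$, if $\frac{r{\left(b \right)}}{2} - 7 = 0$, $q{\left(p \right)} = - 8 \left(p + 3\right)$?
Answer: $1162$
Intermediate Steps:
$q{\left(p \right)} = -24 - 8 p$ ($q{\left(p \right)} = - 8 \left(3 + p\right) = -24 - 8 p$)
$r{\left(b \right)} = 14$ ($r{\left(b \right)} = 14 + 2 \cdot 0 = 14 + 0 = 14$)
$\left(11 + q{\left(-12 \right)}\right) r{\left(6 \right)} = \left(11 - -72\right) 14 = \left(11 + \left(-24 + 96\right)\right) 14 = \left(11 + 72\right) 14 = 83 \cdot 14 = 1162$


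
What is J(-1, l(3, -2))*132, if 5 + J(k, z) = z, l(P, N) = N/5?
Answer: -3564/5 ≈ -712.80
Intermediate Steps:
l(P, N) = N/5 (l(P, N) = N*(⅕) = N/5)
J(k, z) = -5 + z
J(-1, l(3, -2))*132 = (-5 + (⅕)*(-2))*132 = (-5 - ⅖)*132 = -27/5*132 = -3564/5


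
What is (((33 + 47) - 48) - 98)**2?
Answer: 4356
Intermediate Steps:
(((33 + 47) - 48) - 98)**2 = ((80 - 48) - 98)**2 = (32 - 98)**2 = (-66)**2 = 4356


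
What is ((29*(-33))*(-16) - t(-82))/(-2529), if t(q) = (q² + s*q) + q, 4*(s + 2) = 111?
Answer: -21563/5058 ≈ -4.2631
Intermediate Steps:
s = 103/4 (s = -2 + (¼)*111 = -2 + 111/4 = 103/4 ≈ 25.750)
t(q) = q² + 107*q/4 (t(q) = (q² + 103*q/4) + q = q² + 107*q/4)
((29*(-33))*(-16) - t(-82))/(-2529) = ((29*(-33))*(-16) - (-82)*(107 + 4*(-82))/4)/(-2529) = (-957*(-16) - (-82)*(107 - 328)/4)*(-1/2529) = (15312 - (-82)*(-221)/4)*(-1/2529) = (15312 - 1*9061/2)*(-1/2529) = (15312 - 9061/2)*(-1/2529) = (21563/2)*(-1/2529) = -21563/5058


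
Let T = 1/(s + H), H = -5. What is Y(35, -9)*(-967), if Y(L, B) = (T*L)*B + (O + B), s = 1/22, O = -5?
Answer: -5225668/109 ≈ -47942.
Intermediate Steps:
s = 1/22 ≈ 0.045455
T = -22/109 (T = 1/(1/22 - 5) = 1/(-109/22) = -22/109 ≈ -0.20183)
Y(L, B) = -5 + B - 22*B*L/109 (Y(L, B) = (-22*L/109)*B + (-5 + B) = -22*B*L/109 + (-5 + B) = -5 + B - 22*B*L/109)
Y(35, -9)*(-967) = (-5 - 9 - 22/109*(-9)*35)*(-967) = (-5 - 9 + 6930/109)*(-967) = (5404/109)*(-967) = -5225668/109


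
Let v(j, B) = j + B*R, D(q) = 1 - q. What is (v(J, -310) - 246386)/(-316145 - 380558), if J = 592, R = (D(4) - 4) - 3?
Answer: 242694/696703 ≈ 0.34835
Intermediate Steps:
R = -10 (R = ((1 - 1*4) - 4) - 3 = ((1 - 4) - 4) - 3 = (-3 - 4) - 3 = -7 - 3 = -10)
v(j, B) = j - 10*B (v(j, B) = j + B*(-10) = j - 10*B)
(v(J, -310) - 246386)/(-316145 - 380558) = ((592 - 10*(-310)) - 246386)/(-316145 - 380558) = ((592 + 3100) - 246386)/(-696703) = (3692 - 246386)*(-1/696703) = -242694*(-1/696703) = 242694/696703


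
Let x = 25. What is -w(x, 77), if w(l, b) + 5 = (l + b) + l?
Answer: -122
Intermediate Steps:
w(l, b) = -5 + b + 2*l (w(l, b) = -5 + ((l + b) + l) = -5 + ((b + l) + l) = -5 + (b + 2*l) = -5 + b + 2*l)
-w(x, 77) = -(-5 + 77 + 2*25) = -(-5 + 77 + 50) = -1*122 = -122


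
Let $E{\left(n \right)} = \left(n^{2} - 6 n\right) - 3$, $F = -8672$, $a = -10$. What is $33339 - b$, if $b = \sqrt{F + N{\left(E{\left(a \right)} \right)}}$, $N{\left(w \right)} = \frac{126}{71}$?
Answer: $33339 - \frac{i \sqrt{43706606}}{71} \approx 33339.0 - 93.114 i$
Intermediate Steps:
$E{\left(n \right)} = -3 + n^{2} - 6 n$
$N{\left(w \right)} = \frac{126}{71}$ ($N{\left(w \right)} = 126 \cdot \frac{1}{71} = \frac{126}{71}$)
$b = \frac{i \sqrt{43706606}}{71}$ ($b = \sqrt{-8672 + \frac{126}{71}} = \sqrt{- \frac{615586}{71}} = \frac{i \sqrt{43706606}}{71} \approx 93.114 i$)
$33339 - b = 33339 - \frac{i \sqrt{43706606}}{71}$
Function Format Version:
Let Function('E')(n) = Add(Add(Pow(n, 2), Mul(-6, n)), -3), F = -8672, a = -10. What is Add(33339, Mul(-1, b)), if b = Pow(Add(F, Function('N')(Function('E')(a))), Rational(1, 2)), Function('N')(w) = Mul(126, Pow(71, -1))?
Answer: Add(33339, Mul(Rational(-1, 71), I, Pow(43706606, Rational(1, 2)))) ≈ Add(33339., Mul(-93.114, I))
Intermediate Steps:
Function('E')(n) = Add(-3, Pow(n, 2), Mul(-6, n))
Function('N')(w) = Rational(126, 71) (Function('N')(w) = Mul(126, Rational(1, 71)) = Rational(126, 71))
b = Mul(Rational(1, 71), I, Pow(43706606, Rational(1, 2))) (b = Pow(Add(-8672, Rational(126, 71)), Rational(1, 2)) = Pow(Rational(-615586, 71), Rational(1, 2)) = Mul(Rational(1, 71), I, Pow(43706606, Rational(1, 2))) ≈ Mul(93.114, I))
Add(33339, Mul(-1, b)) = Add(33339, Mul(-1, Mul(Rational(1, 71), I, Pow(43706606, Rational(1, 2))))) = Add(33339, Mul(Rational(-1, 71), I, Pow(43706606, Rational(1, 2))))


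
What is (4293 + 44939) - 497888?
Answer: -448656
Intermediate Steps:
(4293 + 44939) - 497888 = 49232 - 497888 = -448656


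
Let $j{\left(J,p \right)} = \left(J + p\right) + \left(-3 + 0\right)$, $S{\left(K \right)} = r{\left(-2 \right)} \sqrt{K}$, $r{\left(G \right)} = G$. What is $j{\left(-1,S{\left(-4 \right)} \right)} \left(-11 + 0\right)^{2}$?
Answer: $-484 - 484 i \approx -484.0 - 484.0 i$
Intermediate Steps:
$S{\left(K \right)} = - 2 \sqrt{K}$
$j{\left(J,p \right)} = -3 + J + p$ ($j{\left(J,p \right)} = \left(J + p\right) - 3 = -3 + J + p$)
$j{\left(-1,S{\left(-4 \right)} \right)} \left(-11 + 0\right)^{2} = \left(-3 - 1 - 2 \sqrt{-4}\right) \left(-11 + 0\right)^{2} = \left(-3 - 1 - 2 \cdot 2 i\right) \left(-11\right)^{2} = \left(-3 - 1 - 4 i\right) 121 = \left(-4 - 4 i\right) 121 = -484 - 484 i$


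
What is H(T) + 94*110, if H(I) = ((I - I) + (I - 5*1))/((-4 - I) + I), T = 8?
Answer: 41357/4 ≈ 10339.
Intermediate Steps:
H(I) = 5/4 - I/4 (H(I) = (0 + (I - 5))/(-4) = (0 + (-5 + I))*(-1/4) = (-5 + I)*(-1/4) = 5/4 - I/4)
H(T) + 94*110 = (5/4 - 1/4*8) + 94*110 = (5/4 - 2) + 10340 = -3/4 + 10340 = 41357/4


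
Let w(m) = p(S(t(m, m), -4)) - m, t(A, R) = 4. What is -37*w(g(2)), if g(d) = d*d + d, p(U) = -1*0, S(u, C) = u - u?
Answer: 222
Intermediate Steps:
S(u, C) = 0
p(U) = 0
g(d) = d + d**2 (g(d) = d**2 + d = d + d**2)
w(m) = -m (w(m) = 0 - m = -m)
-37*w(g(2)) = -(-37)*2*(1 + 2) = -(-37)*2*3 = -(-37)*6 = -37*(-6) = 222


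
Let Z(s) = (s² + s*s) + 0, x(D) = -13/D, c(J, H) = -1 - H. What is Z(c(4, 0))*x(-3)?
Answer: 26/3 ≈ 8.6667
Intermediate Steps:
Z(s) = 2*s² (Z(s) = (s² + s²) + 0 = 2*s² + 0 = 2*s²)
Z(c(4, 0))*x(-3) = (2*(-1 - 1*0)²)*(-13/(-3)) = (2*(-1 + 0)²)*(-13*(-⅓)) = (2*(-1)²)*(13/3) = (2*1)*(13/3) = 2*(13/3) = 26/3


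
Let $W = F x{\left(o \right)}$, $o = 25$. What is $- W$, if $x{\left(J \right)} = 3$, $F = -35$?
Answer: $105$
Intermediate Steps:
$W = -105$ ($W = \left(-35\right) 3 = -105$)
$- W = \left(-1\right) \left(-105\right) = 105$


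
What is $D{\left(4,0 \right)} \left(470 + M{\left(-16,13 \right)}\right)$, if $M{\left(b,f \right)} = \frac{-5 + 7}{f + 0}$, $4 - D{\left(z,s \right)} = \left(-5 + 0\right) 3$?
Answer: $\frac{116128}{13} \approx 8932.9$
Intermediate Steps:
$D{\left(z,s \right)} = 19$ ($D{\left(z,s \right)} = 4 - \left(-5 + 0\right) 3 = 4 - \left(-5\right) 3 = 4 - -15 = 4 + 15 = 19$)
$M{\left(b,f \right)} = \frac{2}{f}$
$D{\left(4,0 \right)} \left(470 + M{\left(-16,13 \right)}\right) = 19 \left(470 + \frac{2}{13}\right) = 19 \cdot \frac{6112}{13} = \frac{116128}{13}$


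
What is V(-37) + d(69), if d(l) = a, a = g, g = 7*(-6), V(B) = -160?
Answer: -202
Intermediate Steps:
g = -42
a = -42
d(l) = -42
V(-37) + d(69) = -160 - 42 = -202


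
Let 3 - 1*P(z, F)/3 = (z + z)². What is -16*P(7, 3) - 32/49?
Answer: 453904/49 ≈ 9263.3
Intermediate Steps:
P(z, F) = 9 - 12*z² (P(z, F) = 9 - 3*(z + z)² = 9 - 3*4*z² = 9 - 12*z²)
-16*P(7, 3) - 32/49 = -16*(9 - 12*7²) - 32/49 = -16*(9 - 12*49) - 32*1/49 = -16*(9 - 588) - 32/49 = -16*(-579) - 32/49 = 9264 - 32/49 = 453904/49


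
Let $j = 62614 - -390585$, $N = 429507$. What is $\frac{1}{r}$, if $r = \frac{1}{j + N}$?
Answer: $882706$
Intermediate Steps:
$j = 453199$ ($j = 62614 + 390585 = 453199$)
$r = \frac{1}{882706}$ ($r = \frac{1}{453199 + 429507} = \frac{1}{882706} \approx 1.1329 \cdot 10^{-6}$)
$\frac{1}{r} = \frac{1}{\frac{1}{882706}} = 882706$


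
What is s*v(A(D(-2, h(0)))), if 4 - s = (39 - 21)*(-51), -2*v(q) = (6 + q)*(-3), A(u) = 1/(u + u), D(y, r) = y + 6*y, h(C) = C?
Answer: 230961/28 ≈ 8248.6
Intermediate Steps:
D(y, r) = 7*y
A(u) = 1/(2*u)
v(q) = 9 + 3*q/2 (v(q) = -(6 + q)*(-3)/2 = -(-18 - 3*q)/2 = 9 + 3*q/2)
s = 922 (s = 4 - (39 - 21)*(-51) = 4 - 18*(-51) = 4 - 1*(-918) = 4 + 918 = 922)
s*v(A(D(-2, h(0)))) = 922*(9 + 3*(1/(2*((7*(-2)))))/2) = 922*(9 + 3*((1/2)/(-14))/2) = 922*(9 + 3*((1/2)*(-1/14))/2) = 922*(9 + (3/2)*(-1/28)) = 922*(9 - 3/56) = 922*(501/56) = 230961/28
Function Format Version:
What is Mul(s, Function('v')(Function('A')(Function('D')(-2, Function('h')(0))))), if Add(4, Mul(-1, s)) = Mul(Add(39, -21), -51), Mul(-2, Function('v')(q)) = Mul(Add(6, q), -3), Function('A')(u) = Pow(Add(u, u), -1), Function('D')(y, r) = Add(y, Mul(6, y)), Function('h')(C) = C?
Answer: Rational(230961, 28) ≈ 8248.6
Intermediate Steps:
Function('D')(y, r) = Mul(7, y)
Function('A')(u) = Mul(Rational(1, 2), Pow(u, -1)) (Function('A')(u) = Pow(Mul(2, u), -1) = Mul(Rational(1, 2), Pow(u, -1)))
Function('v')(q) = Add(9, Mul(Rational(3, 2), q)) (Function('v')(q) = Mul(Rational(-1, 2), Mul(Add(6, q), -3)) = Mul(Rational(-1, 2), Add(-18, Mul(-3, q))) = Add(9, Mul(Rational(3, 2), q)))
s = 922 (s = Add(4, Mul(-1, Mul(Add(39, -21), -51))) = Add(4, Mul(-1, Mul(18, -51))) = Add(4, Mul(-1, -918)) = Add(4, 918) = 922)
Mul(s, Function('v')(Function('A')(Function('D')(-2, Function('h')(0))))) = Mul(922, Add(9, Mul(Rational(3, 2), Mul(Rational(1, 2), Pow(Mul(7, -2), -1))))) = Mul(922, Add(9, Mul(Rational(3, 2), Mul(Rational(1, 2), Pow(-14, -1))))) = Mul(922, Add(9, Mul(Rational(3, 2), Mul(Rational(1, 2), Rational(-1, 14))))) = Mul(922, Add(9, Mul(Rational(3, 2), Rational(-1, 28)))) = Mul(922, Add(9, Rational(-3, 56))) = Mul(922, Rational(501, 56)) = Rational(230961, 28)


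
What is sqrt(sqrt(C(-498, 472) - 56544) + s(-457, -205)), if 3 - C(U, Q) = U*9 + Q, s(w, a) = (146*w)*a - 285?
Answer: sqrt(13677725 + I*sqrt(52531)) ≈ 3698.3 + 0.03*I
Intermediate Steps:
s(w, a) = -285 + 146*a*w (s(w, a) = 146*a*w - 285 = -285 + 146*a*w)
C(U, Q) = 3 - Q - 9*U (C(U, Q) = 3 - (U*9 + Q) = 3 - (9*U + Q) = 3 - (Q + 9*U) = 3 + (-Q - 9*U) = 3 - Q - 9*U)
sqrt(sqrt(C(-498, 472) - 56544) + s(-457, -205)) = sqrt(sqrt((3 - 1*472 - 9*(-498)) - 56544) + (-285 + 146*(-205)*(-457))) = sqrt(sqrt((3 - 472 + 4482) - 56544) + (-285 + 13678010)) = sqrt(sqrt(4013 - 56544) + 13677725) = sqrt(sqrt(-52531) + 13677725) = sqrt(I*sqrt(52531) + 13677725) = sqrt(13677725 + I*sqrt(52531))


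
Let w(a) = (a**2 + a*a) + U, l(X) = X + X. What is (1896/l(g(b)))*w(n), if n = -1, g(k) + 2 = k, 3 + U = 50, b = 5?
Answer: 15484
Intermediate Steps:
U = 47 (U = -3 + 50 = 47)
g(k) = -2 + k
l(X) = 2*X
w(a) = 47 + 2*a**2 (w(a) = (a**2 + a*a) + 47 = (a**2 + a**2) + 47 = 2*a**2 + 47 = 47 + 2*a**2)
(1896/l(g(b)))*w(n) = (1896/((2*(-2 + 5))))*(47 + 2*(-1)**2) = (1896/((2*3)))*(47 + 2*1) = (1896/6)*(47 + 2) = (1896*(1/6))*49 = 316*49 = 15484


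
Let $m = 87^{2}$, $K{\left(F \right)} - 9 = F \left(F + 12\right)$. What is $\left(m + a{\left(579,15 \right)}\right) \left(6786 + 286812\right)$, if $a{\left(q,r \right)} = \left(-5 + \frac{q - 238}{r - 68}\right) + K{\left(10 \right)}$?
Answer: $\frac{121164371424}{53} \approx 2.2861 \cdot 10^{9}$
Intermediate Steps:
$K{\left(F \right)} = 9 + F \left(12 + F\right)$ ($K{\left(F \right)} = 9 + F \left(F + 12\right) = 9 + F \left(12 + F\right)$)
$m = 7569$
$a{\left(q,r \right)} = 224 + \frac{-238 + q}{-68 + r}$ ($a{\left(q,r \right)} = \left(-5 + \frac{q - 238}{r - 68}\right) + \left(9 + 10^{2} + 12 \cdot 10\right) = \left(-5 + \frac{-238 + q}{-68 + r}\right) + \left(9 + 100 + 120\right) = \left(-5 + \frac{-238 + q}{-68 + r}\right) + 229 = 224 + \frac{-238 + q}{-68 + r}$)
$\left(m + a{\left(579,15 \right)}\right) \left(6786 + 286812\right) = \left(7569 + \frac{-15470 + 579 + 224 \cdot 15}{-68 + 15}\right) \left(6786 + 286812\right) = \left(7569 + \frac{-15470 + 579 + 3360}{-53}\right) 293598 = \left(7569 - - \frac{11531}{53}\right) 293598 = \left(7569 + \frac{11531}{53}\right) 293598 = \frac{412688}{53} \cdot 293598 = \frac{121164371424}{53}$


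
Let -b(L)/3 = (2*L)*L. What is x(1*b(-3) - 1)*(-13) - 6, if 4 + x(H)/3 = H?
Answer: 2295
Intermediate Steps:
b(L) = -6*L² (b(L) = -3*2*L*L = -6*L²)
x(H) = -12 + 3*H
x(1*b(-3) - 1)*(-13) - 6 = (-12 + 3*(1*(-6*(-3)²) - 1))*(-13) - 6 = (-12 + 3*(1*(-6*9) - 1))*(-13) - 6 = (-12 + 3*(1*(-54) - 1))*(-13) - 6 = (-12 + 3*(-54 - 1))*(-13) - 6 = (-12 + 3*(-55))*(-13) - 6 = (-12 - 165)*(-13) - 6 = -177*(-13) - 6 = 2301 - 6 = 2295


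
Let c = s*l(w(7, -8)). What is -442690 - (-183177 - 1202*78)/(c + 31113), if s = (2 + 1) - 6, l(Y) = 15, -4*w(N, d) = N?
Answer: -4584405329/10356 ≈ -4.4268e+5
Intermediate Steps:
w(N, d) = -N/4
s = -3 (s = 3 - 6 = -3)
c = -45 (c = -3*15 = -45)
-442690 - (-183177 - 1202*78)/(c + 31113) = -442690 - (-183177 - 1202*78)/(-45 + 31113) = -442690 - (-183177 - 93756)/31068 = -442690 - (-276933)/31068 = -442690 - 1*(-92311/10356) = -442690 + 92311/10356 = -4584405329/10356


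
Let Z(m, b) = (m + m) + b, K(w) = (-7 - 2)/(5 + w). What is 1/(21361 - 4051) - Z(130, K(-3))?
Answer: -2211352/8655 ≈ -255.50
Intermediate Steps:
K(w) = -9/(5 + w)
Z(m, b) = b + 2*m (Z(m, b) = 2*m + b = b + 2*m)
1/(21361 - 4051) - Z(130, K(-3)) = 1/(21361 - 4051) - (-9/(5 - 3) + 2*130) = 1/17310 - (-9/2 + 260) = 1/17310 - 1*511/2 = 1/17310 - 511/2 = -2211352/8655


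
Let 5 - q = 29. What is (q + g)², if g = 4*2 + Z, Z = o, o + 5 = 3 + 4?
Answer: 196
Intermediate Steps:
o = 2 (o = -5 + (3 + 4) = -5 + 7 = 2)
Z = 2
g = 10 (g = 4*2 + 2 = 8 + 2 = 10)
q = -24 (q = 5 - 1*29 = 5 - 29 = -24)
(q + g)² = (-24 + 10)² = (-14)² = 196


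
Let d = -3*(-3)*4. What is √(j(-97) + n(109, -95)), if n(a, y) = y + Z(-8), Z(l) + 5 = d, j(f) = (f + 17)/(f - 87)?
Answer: I*√33626/23 ≈ 7.9728*I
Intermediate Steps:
d = 36 (d = 9*4 = 36)
j(f) = (17 + f)/(-87 + f)
Z(l) = 31 (Z(l) = -5 + 36 = 31)
n(a, y) = 31 + y (n(a, y) = y + 31 = 31 + y)
√(j(-97) + n(109, -95)) = √((17 - 97)/(-87 - 97) + (31 - 95)) = √(-80/(-184) - 64) = √(-1/184*(-80) - 64) = √(10/23 - 64) = √(-1462/23) = I*√33626/23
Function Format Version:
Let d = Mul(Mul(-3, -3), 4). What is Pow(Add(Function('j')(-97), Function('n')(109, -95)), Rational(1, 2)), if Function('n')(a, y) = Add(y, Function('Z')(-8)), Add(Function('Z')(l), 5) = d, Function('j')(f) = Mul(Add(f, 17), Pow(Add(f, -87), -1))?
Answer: Mul(Rational(1, 23), I, Pow(33626, Rational(1, 2))) ≈ Mul(7.9728, I)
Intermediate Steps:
d = 36 (d = Mul(9, 4) = 36)
Function('j')(f) = Mul(Pow(Add(-87, f), -1), Add(17, f)) (Function('j')(f) = Mul(Add(17, f), Pow(Add(-87, f), -1)) = Mul(Pow(Add(-87, f), -1), Add(17, f)))
Function('Z')(l) = 31 (Function('Z')(l) = Add(-5, 36) = 31)
Function('n')(a, y) = Add(31, y) (Function('n')(a, y) = Add(y, 31) = Add(31, y))
Pow(Add(Function('j')(-97), Function('n')(109, -95)), Rational(1, 2)) = Pow(Add(Mul(Pow(Add(-87, -97), -1), Add(17, -97)), Add(31, -95)), Rational(1, 2)) = Pow(Add(Mul(Pow(-184, -1), -80), -64), Rational(1, 2)) = Pow(Add(Mul(Rational(-1, 184), -80), -64), Rational(1, 2)) = Pow(Add(Rational(10, 23), -64), Rational(1, 2)) = Pow(Rational(-1462, 23), Rational(1, 2)) = Mul(Rational(1, 23), I, Pow(33626, Rational(1, 2)))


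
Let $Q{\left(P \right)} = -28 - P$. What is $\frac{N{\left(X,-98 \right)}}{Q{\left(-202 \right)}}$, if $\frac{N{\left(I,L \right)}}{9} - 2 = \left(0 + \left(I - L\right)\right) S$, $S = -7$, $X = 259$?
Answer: $- \frac{7491}{58} \approx -129.16$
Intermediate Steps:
$N{\left(I,L \right)} = 18 - 63 I + 63 L$ ($N{\left(I,L \right)} = 18 + 9 \left(0 + \left(I - L\right)\right) \left(-7\right) = 18 + 9 \left(I - L\right) \left(-7\right) = 18 + 9 \left(- 7 I + 7 L\right) = 18 - \left(- 63 L + 63 I\right) = 18 - 63 I + 63 L$)
$\frac{N{\left(X,-98 \right)}}{Q{\left(-202 \right)}} = \frac{18 - 16317 + 63 \left(-98\right)}{-28 - -202} = \frac{18 - 16317 - 6174}{-28 + 202} = - \frac{22473}{174} = \left(-22473\right) \frac{1}{174} = - \frac{7491}{58}$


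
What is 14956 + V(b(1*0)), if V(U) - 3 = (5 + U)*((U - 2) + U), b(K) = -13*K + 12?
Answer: 15333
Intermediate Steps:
b(K) = 12 - 13*K
V(U) = 3 + (-2 + 2*U)*(5 + U) (V(U) = 3 + (5 + U)*((U - 2) + U) = 3 + (5 + U)*((-2 + U) + U) = 3 + (5 + U)*(-2 + 2*U) = 3 + (-2 + 2*U)*(5 + U))
14956 + V(b(1*0)) = 14956 + (-7 + 2*(12 - 13*0)**2 + 8*(12 - 13*0)) = 14956 + (-7 + 2*(12 + 0)**2 + 8*(12 + 0)) = 14956 + (-7 + 2*12**2 + 8*12) = 14956 + (-7 + 2*144 + 96) = 14956 + (-7 + 288 + 96) = 14956 + 377 = 15333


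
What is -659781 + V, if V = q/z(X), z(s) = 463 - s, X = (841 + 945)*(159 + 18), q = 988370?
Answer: -208266799049/315659 ≈ -6.5978e+5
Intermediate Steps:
X = 316122 (X = 1786*177 = 316122)
V = -988370/315659 (V = 988370/(463 - 1*316122) = 988370/(463 - 316122) = 988370/(-315659) = 988370*(-1/315659) = -988370/315659 ≈ -3.1311)
-659781 + V = -659781 - 988370/315659 = -208266799049/315659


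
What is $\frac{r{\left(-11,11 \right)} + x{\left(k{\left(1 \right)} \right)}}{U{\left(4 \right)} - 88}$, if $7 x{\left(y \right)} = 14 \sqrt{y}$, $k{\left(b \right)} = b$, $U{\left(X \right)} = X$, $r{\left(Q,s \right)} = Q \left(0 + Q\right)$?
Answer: $- \frac{41}{28} \approx -1.4643$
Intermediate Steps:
$r{\left(Q,s \right)} = Q^{2}$ ($r{\left(Q,s \right)} = Q Q = Q^{2}$)
$x{\left(y \right)} = 2 \sqrt{y}$ ($x{\left(y \right)} = \frac{14 \sqrt{y}}{7} = 2 \sqrt{y}$)
$\frac{r{\left(-11,11 \right)} + x{\left(k{\left(1 \right)} \right)}}{U{\left(4 \right)} - 88} = \frac{\left(-11\right)^{2} + 2 \sqrt{1}}{4 - 88} = \frac{121 + 2 \cdot 1}{-84} = \left(121 + 2\right) \left(- \frac{1}{84}\right) = 123 \left(- \frac{1}{84}\right) = - \frac{41}{28}$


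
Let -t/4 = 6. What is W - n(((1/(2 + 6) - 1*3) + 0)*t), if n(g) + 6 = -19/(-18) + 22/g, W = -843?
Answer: -347087/414 ≈ -838.37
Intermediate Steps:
t = -24 (t = -4*6 = -24)
n(g) = -89/18 + 22/g (n(g) = -6 + (-19/(-18) + 22/g) = -6 + (-19*(-1/18) + 22/g) = -6 + (19/18 + 22/g) = -89/18 + 22/g)
W - n(((1/(2 + 6) - 1*3) + 0)*t) = -843 - (-89/18 + 22/((((1/(2 + 6) - 1*3) + 0)*(-24)))) = -843 - (-89/18 + 22/((((1/8 - 3) + 0)*(-24)))) = -843 - (-89/18 + 22/((((⅛ - 3) + 0)*(-24)))) = -843 - (-89/18 + 22/(((-23/8 + 0)*(-24)))) = -843 - (-89/18 + 22/((-23/8*(-24)))) = -843 - (-89/18 + 22/69) = -843 - 1*(-1915/414) = -843 + 1915/414 = -347087/414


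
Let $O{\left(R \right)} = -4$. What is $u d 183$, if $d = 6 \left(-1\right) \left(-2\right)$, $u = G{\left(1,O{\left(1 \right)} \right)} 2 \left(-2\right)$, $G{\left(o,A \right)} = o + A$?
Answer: $26352$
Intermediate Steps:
$G{\left(o,A \right)} = A + o$
$u = 12$ ($u = \left(-4 + 1\right) 2 \left(-2\right) = \left(-3\right) 2 \left(-2\right) = \left(-6\right) \left(-2\right) = 12$)
$d = 12$ ($d = \left(-6\right) \left(-2\right) = 12$)
$u d 183 = 12 \cdot 12 \cdot 183 = 144 \cdot 183 = 26352$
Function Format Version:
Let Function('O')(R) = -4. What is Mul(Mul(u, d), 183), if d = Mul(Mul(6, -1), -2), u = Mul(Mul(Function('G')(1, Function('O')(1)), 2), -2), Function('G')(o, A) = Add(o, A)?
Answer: 26352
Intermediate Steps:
Function('G')(o, A) = Add(A, o)
u = 12 (u = Mul(Mul(Add(-4, 1), 2), -2) = Mul(Mul(-3, 2), -2) = Mul(-6, -2) = 12)
d = 12 (d = Mul(-6, -2) = 12)
Mul(Mul(u, d), 183) = Mul(Mul(12, 12), 183) = Mul(144, 183) = 26352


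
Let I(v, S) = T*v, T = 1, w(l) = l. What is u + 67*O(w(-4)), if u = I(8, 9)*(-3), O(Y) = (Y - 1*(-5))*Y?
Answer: -292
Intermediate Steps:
O(Y) = Y*(5 + Y) (O(Y) = (Y + 5)*Y = (5 + Y)*Y = Y*(5 + Y))
I(v, S) = v (I(v, S) = 1*v = v)
u = -24 (u = 8*(-3) = -24)
u + 67*O(w(-4)) = -24 + 67*(-4*(5 - 4)) = -24 + 67*(-4*1) = -24 + 67*(-4) = -24 - 268 = -292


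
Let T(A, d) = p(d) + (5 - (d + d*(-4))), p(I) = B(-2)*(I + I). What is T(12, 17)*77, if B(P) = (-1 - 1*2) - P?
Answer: 1694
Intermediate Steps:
B(P) = -3 - P (B(P) = (-1 - 2) - P = -3 - P)
p(I) = -2*I (p(I) = (-3 - 1*(-2))*(I + I) = (-3 + 2)*(2*I) = -2*I)
T(A, d) = 5 + d (T(A, d) = -2*d + (5 - (d + d*(-4))) = -2*d + (5 - (d - 4*d)) = -2*d + (5 - (-3)*d) = -2*d + (5 + 3*d) = 5 + d)
T(12, 17)*77 = (5 + 17)*77 = 22*77 = 1694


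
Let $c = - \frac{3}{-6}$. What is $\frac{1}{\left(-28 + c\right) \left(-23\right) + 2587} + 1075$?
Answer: $\frac{6921927}{6439} \approx 1075.0$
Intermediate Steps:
$c = \frac{1}{2}$ ($c = \left(-3\right) \left(- \frac{1}{6}\right) = \frac{1}{2} \approx 0.5$)
$\frac{1}{\left(-28 + c\right) \left(-23\right) + 2587} + 1075 = \frac{1}{\left(-28 + \frac{1}{2}\right) \left(-23\right) + 2587} + 1075 = \frac{1}{\left(- \frac{55}{2}\right) \left(-23\right) + 2587} + 1075 = \frac{1}{\frac{1265}{2} + 2587} + 1075 = \frac{1}{\frac{6439}{2}} + 1075 = \frac{2}{6439} + 1075 = \frac{6921927}{6439}$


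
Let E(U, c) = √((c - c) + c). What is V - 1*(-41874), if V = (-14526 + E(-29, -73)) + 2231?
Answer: 29579 + I*√73 ≈ 29579.0 + 8.544*I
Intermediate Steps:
E(U, c) = √c (E(U, c) = √(0 + c) = √c)
V = -12295 + I*√73 (V = (-14526 + √(-73)) + 2231 = (-14526 + I*√73) + 2231 = -12295 + I*√73 ≈ -12295.0 + 8.544*I)
V - 1*(-41874) = (-12295 + I*√73) - 1*(-41874) = (-12295 + I*√73) + 41874 = 29579 + I*√73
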